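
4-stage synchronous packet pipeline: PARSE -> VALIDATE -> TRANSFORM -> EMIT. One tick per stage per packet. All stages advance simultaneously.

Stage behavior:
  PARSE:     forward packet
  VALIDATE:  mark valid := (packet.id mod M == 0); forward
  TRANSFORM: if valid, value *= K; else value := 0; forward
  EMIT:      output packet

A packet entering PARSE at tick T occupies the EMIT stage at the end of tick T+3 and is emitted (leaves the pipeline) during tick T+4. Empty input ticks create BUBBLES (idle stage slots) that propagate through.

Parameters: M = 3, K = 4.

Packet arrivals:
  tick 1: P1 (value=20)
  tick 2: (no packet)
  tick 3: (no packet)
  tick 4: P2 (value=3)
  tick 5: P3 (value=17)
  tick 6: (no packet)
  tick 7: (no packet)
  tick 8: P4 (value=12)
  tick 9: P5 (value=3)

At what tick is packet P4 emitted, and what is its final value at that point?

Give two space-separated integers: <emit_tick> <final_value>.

Answer: 12 0

Derivation:
Tick 1: [PARSE:P1(v=20,ok=F), VALIDATE:-, TRANSFORM:-, EMIT:-] out:-; in:P1
Tick 2: [PARSE:-, VALIDATE:P1(v=20,ok=F), TRANSFORM:-, EMIT:-] out:-; in:-
Tick 3: [PARSE:-, VALIDATE:-, TRANSFORM:P1(v=0,ok=F), EMIT:-] out:-; in:-
Tick 4: [PARSE:P2(v=3,ok=F), VALIDATE:-, TRANSFORM:-, EMIT:P1(v=0,ok=F)] out:-; in:P2
Tick 5: [PARSE:P3(v=17,ok=F), VALIDATE:P2(v=3,ok=F), TRANSFORM:-, EMIT:-] out:P1(v=0); in:P3
Tick 6: [PARSE:-, VALIDATE:P3(v=17,ok=T), TRANSFORM:P2(v=0,ok=F), EMIT:-] out:-; in:-
Tick 7: [PARSE:-, VALIDATE:-, TRANSFORM:P3(v=68,ok=T), EMIT:P2(v=0,ok=F)] out:-; in:-
Tick 8: [PARSE:P4(v=12,ok=F), VALIDATE:-, TRANSFORM:-, EMIT:P3(v=68,ok=T)] out:P2(v=0); in:P4
Tick 9: [PARSE:P5(v=3,ok=F), VALIDATE:P4(v=12,ok=F), TRANSFORM:-, EMIT:-] out:P3(v=68); in:P5
Tick 10: [PARSE:-, VALIDATE:P5(v=3,ok=F), TRANSFORM:P4(v=0,ok=F), EMIT:-] out:-; in:-
Tick 11: [PARSE:-, VALIDATE:-, TRANSFORM:P5(v=0,ok=F), EMIT:P4(v=0,ok=F)] out:-; in:-
Tick 12: [PARSE:-, VALIDATE:-, TRANSFORM:-, EMIT:P5(v=0,ok=F)] out:P4(v=0); in:-
Tick 13: [PARSE:-, VALIDATE:-, TRANSFORM:-, EMIT:-] out:P5(v=0); in:-
P4: arrives tick 8, valid=False (id=4, id%3=1), emit tick 12, final value 0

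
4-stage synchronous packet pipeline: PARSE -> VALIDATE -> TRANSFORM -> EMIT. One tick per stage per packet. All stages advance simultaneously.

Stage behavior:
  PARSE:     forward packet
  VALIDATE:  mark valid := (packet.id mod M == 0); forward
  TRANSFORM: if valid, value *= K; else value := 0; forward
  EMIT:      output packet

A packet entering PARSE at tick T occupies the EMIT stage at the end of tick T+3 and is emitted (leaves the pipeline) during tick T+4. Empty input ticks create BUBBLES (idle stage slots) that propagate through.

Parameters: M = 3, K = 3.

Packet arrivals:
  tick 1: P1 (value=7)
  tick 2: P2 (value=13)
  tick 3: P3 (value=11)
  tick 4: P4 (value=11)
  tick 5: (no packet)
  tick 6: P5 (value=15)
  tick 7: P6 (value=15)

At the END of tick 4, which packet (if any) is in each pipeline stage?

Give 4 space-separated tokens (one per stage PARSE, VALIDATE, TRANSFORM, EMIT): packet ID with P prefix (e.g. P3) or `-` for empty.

Answer: P4 P3 P2 P1

Derivation:
Tick 1: [PARSE:P1(v=7,ok=F), VALIDATE:-, TRANSFORM:-, EMIT:-] out:-; in:P1
Tick 2: [PARSE:P2(v=13,ok=F), VALIDATE:P1(v=7,ok=F), TRANSFORM:-, EMIT:-] out:-; in:P2
Tick 3: [PARSE:P3(v=11,ok=F), VALIDATE:P2(v=13,ok=F), TRANSFORM:P1(v=0,ok=F), EMIT:-] out:-; in:P3
Tick 4: [PARSE:P4(v=11,ok=F), VALIDATE:P3(v=11,ok=T), TRANSFORM:P2(v=0,ok=F), EMIT:P1(v=0,ok=F)] out:-; in:P4
At end of tick 4: ['P4', 'P3', 'P2', 'P1']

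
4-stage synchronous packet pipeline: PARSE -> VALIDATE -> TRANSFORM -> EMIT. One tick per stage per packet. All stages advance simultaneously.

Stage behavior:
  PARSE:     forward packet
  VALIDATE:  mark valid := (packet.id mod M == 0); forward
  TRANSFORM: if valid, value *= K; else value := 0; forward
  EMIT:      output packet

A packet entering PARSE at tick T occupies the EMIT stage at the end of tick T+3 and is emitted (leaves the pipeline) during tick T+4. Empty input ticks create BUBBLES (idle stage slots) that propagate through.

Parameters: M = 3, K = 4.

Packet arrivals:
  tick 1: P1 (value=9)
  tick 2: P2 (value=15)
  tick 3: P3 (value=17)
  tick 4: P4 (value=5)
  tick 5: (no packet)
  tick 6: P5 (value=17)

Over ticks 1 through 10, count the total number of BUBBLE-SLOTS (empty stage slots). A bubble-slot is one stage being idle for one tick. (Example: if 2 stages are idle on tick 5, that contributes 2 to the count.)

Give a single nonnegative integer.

Tick 1: [PARSE:P1(v=9,ok=F), VALIDATE:-, TRANSFORM:-, EMIT:-] out:-; bubbles=3
Tick 2: [PARSE:P2(v=15,ok=F), VALIDATE:P1(v=9,ok=F), TRANSFORM:-, EMIT:-] out:-; bubbles=2
Tick 3: [PARSE:P3(v=17,ok=F), VALIDATE:P2(v=15,ok=F), TRANSFORM:P1(v=0,ok=F), EMIT:-] out:-; bubbles=1
Tick 4: [PARSE:P4(v=5,ok=F), VALIDATE:P3(v=17,ok=T), TRANSFORM:P2(v=0,ok=F), EMIT:P1(v=0,ok=F)] out:-; bubbles=0
Tick 5: [PARSE:-, VALIDATE:P4(v=5,ok=F), TRANSFORM:P3(v=68,ok=T), EMIT:P2(v=0,ok=F)] out:P1(v=0); bubbles=1
Tick 6: [PARSE:P5(v=17,ok=F), VALIDATE:-, TRANSFORM:P4(v=0,ok=F), EMIT:P3(v=68,ok=T)] out:P2(v=0); bubbles=1
Tick 7: [PARSE:-, VALIDATE:P5(v=17,ok=F), TRANSFORM:-, EMIT:P4(v=0,ok=F)] out:P3(v=68); bubbles=2
Tick 8: [PARSE:-, VALIDATE:-, TRANSFORM:P5(v=0,ok=F), EMIT:-] out:P4(v=0); bubbles=3
Tick 9: [PARSE:-, VALIDATE:-, TRANSFORM:-, EMIT:P5(v=0,ok=F)] out:-; bubbles=3
Tick 10: [PARSE:-, VALIDATE:-, TRANSFORM:-, EMIT:-] out:P5(v=0); bubbles=4
Total bubble-slots: 20

Answer: 20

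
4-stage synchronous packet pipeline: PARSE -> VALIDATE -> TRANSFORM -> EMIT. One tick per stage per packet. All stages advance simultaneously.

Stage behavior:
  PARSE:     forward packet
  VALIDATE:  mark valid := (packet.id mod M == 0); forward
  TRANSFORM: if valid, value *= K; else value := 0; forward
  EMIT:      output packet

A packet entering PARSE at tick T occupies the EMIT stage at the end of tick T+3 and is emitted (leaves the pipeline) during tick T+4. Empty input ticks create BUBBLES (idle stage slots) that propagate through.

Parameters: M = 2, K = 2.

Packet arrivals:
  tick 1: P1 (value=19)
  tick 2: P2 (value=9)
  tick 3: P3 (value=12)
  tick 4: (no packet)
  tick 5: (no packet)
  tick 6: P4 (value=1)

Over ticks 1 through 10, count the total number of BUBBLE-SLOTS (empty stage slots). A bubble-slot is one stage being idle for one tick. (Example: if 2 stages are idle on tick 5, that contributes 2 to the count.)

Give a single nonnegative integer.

Answer: 24

Derivation:
Tick 1: [PARSE:P1(v=19,ok=F), VALIDATE:-, TRANSFORM:-, EMIT:-] out:-; bubbles=3
Tick 2: [PARSE:P2(v=9,ok=F), VALIDATE:P1(v=19,ok=F), TRANSFORM:-, EMIT:-] out:-; bubbles=2
Tick 3: [PARSE:P3(v=12,ok=F), VALIDATE:P2(v=9,ok=T), TRANSFORM:P1(v=0,ok=F), EMIT:-] out:-; bubbles=1
Tick 4: [PARSE:-, VALIDATE:P3(v=12,ok=F), TRANSFORM:P2(v=18,ok=T), EMIT:P1(v=0,ok=F)] out:-; bubbles=1
Tick 5: [PARSE:-, VALIDATE:-, TRANSFORM:P3(v=0,ok=F), EMIT:P2(v=18,ok=T)] out:P1(v=0); bubbles=2
Tick 6: [PARSE:P4(v=1,ok=F), VALIDATE:-, TRANSFORM:-, EMIT:P3(v=0,ok=F)] out:P2(v=18); bubbles=2
Tick 7: [PARSE:-, VALIDATE:P4(v=1,ok=T), TRANSFORM:-, EMIT:-] out:P3(v=0); bubbles=3
Tick 8: [PARSE:-, VALIDATE:-, TRANSFORM:P4(v=2,ok=T), EMIT:-] out:-; bubbles=3
Tick 9: [PARSE:-, VALIDATE:-, TRANSFORM:-, EMIT:P4(v=2,ok=T)] out:-; bubbles=3
Tick 10: [PARSE:-, VALIDATE:-, TRANSFORM:-, EMIT:-] out:P4(v=2); bubbles=4
Total bubble-slots: 24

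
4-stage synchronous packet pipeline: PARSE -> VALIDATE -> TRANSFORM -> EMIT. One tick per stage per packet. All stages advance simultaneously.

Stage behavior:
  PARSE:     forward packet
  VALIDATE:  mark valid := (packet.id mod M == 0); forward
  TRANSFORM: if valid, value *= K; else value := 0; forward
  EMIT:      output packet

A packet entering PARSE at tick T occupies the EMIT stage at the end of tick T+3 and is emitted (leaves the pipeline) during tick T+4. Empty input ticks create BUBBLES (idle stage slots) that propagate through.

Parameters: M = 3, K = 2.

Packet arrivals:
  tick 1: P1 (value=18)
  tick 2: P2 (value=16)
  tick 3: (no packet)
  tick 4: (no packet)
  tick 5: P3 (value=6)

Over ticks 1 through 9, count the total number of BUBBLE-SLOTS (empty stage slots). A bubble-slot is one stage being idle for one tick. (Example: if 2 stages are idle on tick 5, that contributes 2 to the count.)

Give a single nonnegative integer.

Tick 1: [PARSE:P1(v=18,ok=F), VALIDATE:-, TRANSFORM:-, EMIT:-] out:-; bubbles=3
Tick 2: [PARSE:P2(v=16,ok=F), VALIDATE:P1(v=18,ok=F), TRANSFORM:-, EMIT:-] out:-; bubbles=2
Tick 3: [PARSE:-, VALIDATE:P2(v=16,ok=F), TRANSFORM:P1(v=0,ok=F), EMIT:-] out:-; bubbles=2
Tick 4: [PARSE:-, VALIDATE:-, TRANSFORM:P2(v=0,ok=F), EMIT:P1(v=0,ok=F)] out:-; bubbles=2
Tick 5: [PARSE:P3(v=6,ok=F), VALIDATE:-, TRANSFORM:-, EMIT:P2(v=0,ok=F)] out:P1(v=0); bubbles=2
Tick 6: [PARSE:-, VALIDATE:P3(v=6,ok=T), TRANSFORM:-, EMIT:-] out:P2(v=0); bubbles=3
Tick 7: [PARSE:-, VALIDATE:-, TRANSFORM:P3(v=12,ok=T), EMIT:-] out:-; bubbles=3
Tick 8: [PARSE:-, VALIDATE:-, TRANSFORM:-, EMIT:P3(v=12,ok=T)] out:-; bubbles=3
Tick 9: [PARSE:-, VALIDATE:-, TRANSFORM:-, EMIT:-] out:P3(v=12); bubbles=4
Total bubble-slots: 24

Answer: 24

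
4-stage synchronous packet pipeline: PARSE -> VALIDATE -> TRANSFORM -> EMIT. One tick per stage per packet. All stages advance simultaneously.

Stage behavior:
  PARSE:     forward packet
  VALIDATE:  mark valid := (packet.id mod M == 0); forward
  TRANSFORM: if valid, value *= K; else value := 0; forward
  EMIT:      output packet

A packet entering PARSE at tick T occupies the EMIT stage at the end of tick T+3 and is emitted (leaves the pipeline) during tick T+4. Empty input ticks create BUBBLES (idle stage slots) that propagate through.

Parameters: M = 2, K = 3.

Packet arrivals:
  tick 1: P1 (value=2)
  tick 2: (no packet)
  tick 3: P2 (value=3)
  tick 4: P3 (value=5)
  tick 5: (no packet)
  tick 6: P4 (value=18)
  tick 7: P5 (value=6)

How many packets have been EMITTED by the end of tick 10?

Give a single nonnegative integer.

Answer: 4

Derivation:
Tick 1: [PARSE:P1(v=2,ok=F), VALIDATE:-, TRANSFORM:-, EMIT:-] out:-; in:P1
Tick 2: [PARSE:-, VALIDATE:P1(v=2,ok=F), TRANSFORM:-, EMIT:-] out:-; in:-
Tick 3: [PARSE:P2(v=3,ok=F), VALIDATE:-, TRANSFORM:P1(v=0,ok=F), EMIT:-] out:-; in:P2
Tick 4: [PARSE:P3(v=5,ok=F), VALIDATE:P2(v=3,ok=T), TRANSFORM:-, EMIT:P1(v=0,ok=F)] out:-; in:P3
Tick 5: [PARSE:-, VALIDATE:P3(v=5,ok=F), TRANSFORM:P2(v=9,ok=T), EMIT:-] out:P1(v=0); in:-
Tick 6: [PARSE:P4(v=18,ok=F), VALIDATE:-, TRANSFORM:P3(v=0,ok=F), EMIT:P2(v=9,ok=T)] out:-; in:P4
Tick 7: [PARSE:P5(v=6,ok=F), VALIDATE:P4(v=18,ok=T), TRANSFORM:-, EMIT:P3(v=0,ok=F)] out:P2(v=9); in:P5
Tick 8: [PARSE:-, VALIDATE:P5(v=6,ok=F), TRANSFORM:P4(v=54,ok=T), EMIT:-] out:P3(v=0); in:-
Tick 9: [PARSE:-, VALIDATE:-, TRANSFORM:P5(v=0,ok=F), EMIT:P4(v=54,ok=T)] out:-; in:-
Tick 10: [PARSE:-, VALIDATE:-, TRANSFORM:-, EMIT:P5(v=0,ok=F)] out:P4(v=54); in:-
Emitted by tick 10: ['P1', 'P2', 'P3', 'P4']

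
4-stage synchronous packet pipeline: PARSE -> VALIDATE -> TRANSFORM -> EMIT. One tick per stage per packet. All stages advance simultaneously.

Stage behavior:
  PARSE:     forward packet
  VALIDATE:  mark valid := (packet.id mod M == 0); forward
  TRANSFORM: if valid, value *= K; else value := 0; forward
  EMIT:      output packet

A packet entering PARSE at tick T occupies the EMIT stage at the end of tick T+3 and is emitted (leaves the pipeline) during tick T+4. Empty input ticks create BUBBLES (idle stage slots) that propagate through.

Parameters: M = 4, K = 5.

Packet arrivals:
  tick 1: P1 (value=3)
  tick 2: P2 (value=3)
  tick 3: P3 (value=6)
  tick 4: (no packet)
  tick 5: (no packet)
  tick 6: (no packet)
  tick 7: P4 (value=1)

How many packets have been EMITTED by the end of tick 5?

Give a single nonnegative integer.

Tick 1: [PARSE:P1(v=3,ok=F), VALIDATE:-, TRANSFORM:-, EMIT:-] out:-; in:P1
Tick 2: [PARSE:P2(v=3,ok=F), VALIDATE:P1(v=3,ok=F), TRANSFORM:-, EMIT:-] out:-; in:P2
Tick 3: [PARSE:P3(v=6,ok=F), VALIDATE:P2(v=3,ok=F), TRANSFORM:P1(v=0,ok=F), EMIT:-] out:-; in:P3
Tick 4: [PARSE:-, VALIDATE:P3(v=6,ok=F), TRANSFORM:P2(v=0,ok=F), EMIT:P1(v=0,ok=F)] out:-; in:-
Tick 5: [PARSE:-, VALIDATE:-, TRANSFORM:P3(v=0,ok=F), EMIT:P2(v=0,ok=F)] out:P1(v=0); in:-
Emitted by tick 5: ['P1']

Answer: 1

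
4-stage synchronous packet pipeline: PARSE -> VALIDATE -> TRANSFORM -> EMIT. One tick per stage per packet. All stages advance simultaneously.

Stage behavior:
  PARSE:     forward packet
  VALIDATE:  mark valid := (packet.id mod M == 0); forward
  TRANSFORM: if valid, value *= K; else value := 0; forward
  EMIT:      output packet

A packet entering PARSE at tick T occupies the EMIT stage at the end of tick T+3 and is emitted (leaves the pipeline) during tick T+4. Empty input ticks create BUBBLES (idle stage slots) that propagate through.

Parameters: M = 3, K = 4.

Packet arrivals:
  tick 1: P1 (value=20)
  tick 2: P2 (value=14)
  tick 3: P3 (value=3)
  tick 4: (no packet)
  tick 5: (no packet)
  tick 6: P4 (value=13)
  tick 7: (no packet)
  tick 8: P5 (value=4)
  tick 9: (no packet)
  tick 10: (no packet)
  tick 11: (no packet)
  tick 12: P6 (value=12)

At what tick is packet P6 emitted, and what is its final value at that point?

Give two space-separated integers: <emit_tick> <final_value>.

Answer: 16 48

Derivation:
Tick 1: [PARSE:P1(v=20,ok=F), VALIDATE:-, TRANSFORM:-, EMIT:-] out:-; in:P1
Tick 2: [PARSE:P2(v=14,ok=F), VALIDATE:P1(v=20,ok=F), TRANSFORM:-, EMIT:-] out:-; in:P2
Tick 3: [PARSE:P3(v=3,ok=F), VALIDATE:P2(v=14,ok=F), TRANSFORM:P1(v=0,ok=F), EMIT:-] out:-; in:P3
Tick 4: [PARSE:-, VALIDATE:P3(v=3,ok=T), TRANSFORM:P2(v=0,ok=F), EMIT:P1(v=0,ok=F)] out:-; in:-
Tick 5: [PARSE:-, VALIDATE:-, TRANSFORM:P3(v=12,ok=T), EMIT:P2(v=0,ok=F)] out:P1(v=0); in:-
Tick 6: [PARSE:P4(v=13,ok=F), VALIDATE:-, TRANSFORM:-, EMIT:P3(v=12,ok=T)] out:P2(v=0); in:P4
Tick 7: [PARSE:-, VALIDATE:P4(v=13,ok=F), TRANSFORM:-, EMIT:-] out:P3(v=12); in:-
Tick 8: [PARSE:P5(v=4,ok=F), VALIDATE:-, TRANSFORM:P4(v=0,ok=F), EMIT:-] out:-; in:P5
Tick 9: [PARSE:-, VALIDATE:P5(v=4,ok=F), TRANSFORM:-, EMIT:P4(v=0,ok=F)] out:-; in:-
Tick 10: [PARSE:-, VALIDATE:-, TRANSFORM:P5(v=0,ok=F), EMIT:-] out:P4(v=0); in:-
Tick 11: [PARSE:-, VALIDATE:-, TRANSFORM:-, EMIT:P5(v=0,ok=F)] out:-; in:-
Tick 12: [PARSE:P6(v=12,ok=F), VALIDATE:-, TRANSFORM:-, EMIT:-] out:P5(v=0); in:P6
Tick 13: [PARSE:-, VALIDATE:P6(v=12,ok=T), TRANSFORM:-, EMIT:-] out:-; in:-
Tick 14: [PARSE:-, VALIDATE:-, TRANSFORM:P6(v=48,ok=T), EMIT:-] out:-; in:-
Tick 15: [PARSE:-, VALIDATE:-, TRANSFORM:-, EMIT:P6(v=48,ok=T)] out:-; in:-
Tick 16: [PARSE:-, VALIDATE:-, TRANSFORM:-, EMIT:-] out:P6(v=48); in:-
P6: arrives tick 12, valid=True (id=6, id%3=0), emit tick 16, final value 48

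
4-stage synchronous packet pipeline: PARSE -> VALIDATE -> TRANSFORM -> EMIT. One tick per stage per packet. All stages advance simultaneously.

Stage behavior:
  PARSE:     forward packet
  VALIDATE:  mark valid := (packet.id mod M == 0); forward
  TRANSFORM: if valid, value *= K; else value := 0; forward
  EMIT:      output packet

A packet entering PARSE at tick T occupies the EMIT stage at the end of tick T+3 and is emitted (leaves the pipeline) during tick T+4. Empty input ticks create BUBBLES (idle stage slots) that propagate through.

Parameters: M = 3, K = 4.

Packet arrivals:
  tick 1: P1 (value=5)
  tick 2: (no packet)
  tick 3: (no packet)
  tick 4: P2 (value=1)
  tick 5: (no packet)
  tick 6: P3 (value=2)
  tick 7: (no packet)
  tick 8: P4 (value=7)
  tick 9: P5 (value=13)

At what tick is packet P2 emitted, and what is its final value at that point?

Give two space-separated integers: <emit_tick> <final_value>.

Tick 1: [PARSE:P1(v=5,ok=F), VALIDATE:-, TRANSFORM:-, EMIT:-] out:-; in:P1
Tick 2: [PARSE:-, VALIDATE:P1(v=5,ok=F), TRANSFORM:-, EMIT:-] out:-; in:-
Tick 3: [PARSE:-, VALIDATE:-, TRANSFORM:P1(v=0,ok=F), EMIT:-] out:-; in:-
Tick 4: [PARSE:P2(v=1,ok=F), VALIDATE:-, TRANSFORM:-, EMIT:P1(v=0,ok=F)] out:-; in:P2
Tick 5: [PARSE:-, VALIDATE:P2(v=1,ok=F), TRANSFORM:-, EMIT:-] out:P1(v=0); in:-
Tick 6: [PARSE:P3(v=2,ok=F), VALIDATE:-, TRANSFORM:P2(v=0,ok=F), EMIT:-] out:-; in:P3
Tick 7: [PARSE:-, VALIDATE:P3(v=2,ok=T), TRANSFORM:-, EMIT:P2(v=0,ok=F)] out:-; in:-
Tick 8: [PARSE:P4(v=7,ok=F), VALIDATE:-, TRANSFORM:P3(v=8,ok=T), EMIT:-] out:P2(v=0); in:P4
Tick 9: [PARSE:P5(v=13,ok=F), VALIDATE:P4(v=7,ok=F), TRANSFORM:-, EMIT:P3(v=8,ok=T)] out:-; in:P5
Tick 10: [PARSE:-, VALIDATE:P5(v=13,ok=F), TRANSFORM:P4(v=0,ok=F), EMIT:-] out:P3(v=8); in:-
Tick 11: [PARSE:-, VALIDATE:-, TRANSFORM:P5(v=0,ok=F), EMIT:P4(v=0,ok=F)] out:-; in:-
Tick 12: [PARSE:-, VALIDATE:-, TRANSFORM:-, EMIT:P5(v=0,ok=F)] out:P4(v=0); in:-
Tick 13: [PARSE:-, VALIDATE:-, TRANSFORM:-, EMIT:-] out:P5(v=0); in:-
P2: arrives tick 4, valid=False (id=2, id%3=2), emit tick 8, final value 0

Answer: 8 0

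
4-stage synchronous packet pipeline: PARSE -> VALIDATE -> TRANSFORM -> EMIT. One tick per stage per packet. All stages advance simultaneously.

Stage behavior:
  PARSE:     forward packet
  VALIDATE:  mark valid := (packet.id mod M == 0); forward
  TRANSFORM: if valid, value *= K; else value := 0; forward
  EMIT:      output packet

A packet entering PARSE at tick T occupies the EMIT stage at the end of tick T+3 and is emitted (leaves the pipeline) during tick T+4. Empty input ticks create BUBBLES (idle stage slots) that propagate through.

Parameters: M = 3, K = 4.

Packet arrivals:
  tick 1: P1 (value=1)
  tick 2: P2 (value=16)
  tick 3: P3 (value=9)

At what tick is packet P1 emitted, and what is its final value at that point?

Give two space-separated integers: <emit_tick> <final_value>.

Answer: 5 0

Derivation:
Tick 1: [PARSE:P1(v=1,ok=F), VALIDATE:-, TRANSFORM:-, EMIT:-] out:-; in:P1
Tick 2: [PARSE:P2(v=16,ok=F), VALIDATE:P1(v=1,ok=F), TRANSFORM:-, EMIT:-] out:-; in:P2
Tick 3: [PARSE:P3(v=9,ok=F), VALIDATE:P2(v=16,ok=F), TRANSFORM:P1(v=0,ok=F), EMIT:-] out:-; in:P3
Tick 4: [PARSE:-, VALIDATE:P3(v=9,ok=T), TRANSFORM:P2(v=0,ok=F), EMIT:P1(v=0,ok=F)] out:-; in:-
Tick 5: [PARSE:-, VALIDATE:-, TRANSFORM:P3(v=36,ok=T), EMIT:P2(v=0,ok=F)] out:P1(v=0); in:-
Tick 6: [PARSE:-, VALIDATE:-, TRANSFORM:-, EMIT:P3(v=36,ok=T)] out:P2(v=0); in:-
Tick 7: [PARSE:-, VALIDATE:-, TRANSFORM:-, EMIT:-] out:P3(v=36); in:-
P1: arrives tick 1, valid=False (id=1, id%3=1), emit tick 5, final value 0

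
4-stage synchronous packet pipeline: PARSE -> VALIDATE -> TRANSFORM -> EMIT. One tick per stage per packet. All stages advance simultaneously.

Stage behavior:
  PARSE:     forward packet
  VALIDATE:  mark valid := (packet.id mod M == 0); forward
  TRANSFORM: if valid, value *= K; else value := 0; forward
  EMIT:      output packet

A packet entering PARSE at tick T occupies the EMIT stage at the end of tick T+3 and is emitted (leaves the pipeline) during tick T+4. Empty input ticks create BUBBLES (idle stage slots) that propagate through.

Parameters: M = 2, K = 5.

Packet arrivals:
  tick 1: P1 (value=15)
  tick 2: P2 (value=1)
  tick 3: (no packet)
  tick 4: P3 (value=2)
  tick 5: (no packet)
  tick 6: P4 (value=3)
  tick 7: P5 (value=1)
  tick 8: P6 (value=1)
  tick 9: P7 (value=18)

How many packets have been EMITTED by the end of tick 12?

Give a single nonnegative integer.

Tick 1: [PARSE:P1(v=15,ok=F), VALIDATE:-, TRANSFORM:-, EMIT:-] out:-; in:P1
Tick 2: [PARSE:P2(v=1,ok=F), VALIDATE:P1(v=15,ok=F), TRANSFORM:-, EMIT:-] out:-; in:P2
Tick 3: [PARSE:-, VALIDATE:P2(v=1,ok=T), TRANSFORM:P1(v=0,ok=F), EMIT:-] out:-; in:-
Tick 4: [PARSE:P3(v=2,ok=F), VALIDATE:-, TRANSFORM:P2(v=5,ok=T), EMIT:P1(v=0,ok=F)] out:-; in:P3
Tick 5: [PARSE:-, VALIDATE:P3(v=2,ok=F), TRANSFORM:-, EMIT:P2(v=5,ok=T)] out:P1(v=0); in:-
Tick 6: [PARSE:P4(v=3,ok=F), VALIDATE:-, TRANSFORM:P3(v=0,ok=F), EMIT:-] out:P2(v=5); in:P4
Tick 7: [PARSE:P5(v=1,ok=F), VALIDATE:P4(v=3,ok=T), TRANSFORM:-, EMIT:P3(v=0,ok=F)] out:-; in:P5
Tick 8: [PARSE:P6(v=1,ok=F), VALIDATE:P5(v=1,ok=F), TRANSFORM:P4(v=15,ok=T), EMIT:-] out:P3(v=0); in:P6
Tick 9: [PARSE:P7(v=18,ok=F), VALIDATE:P6(v=1,ok=T), TRANSFORM:P5(v=0,ok=F), EMIT:P4(v=15,ok=T)] out:-; in:P7
Tick 10: [PARSE:-, VALIDATE:P7(v=18,ok=F), TRANSFORM:P6(v=5,ok=T), EMIT:P5(v=0,ok=F)] out:P4(v=15); in:-
Tick 11: [PARSE:-, VALIDATE:-, TRANSFORM:P7(v=0,ok=F), EMIT:P6(v=5,ok=T)] out:P5(v=0); in:-
Tick 12: [PARSE:-, VALIDATE:-, TRANSFORM:-, EMIT:P7(v=0,ok=F)] out:P6(v=5); in:-
Emitted by tick 12: ['P1', 'P2', 'P3', 'P4', 'P5', 'P6']

Answer: 6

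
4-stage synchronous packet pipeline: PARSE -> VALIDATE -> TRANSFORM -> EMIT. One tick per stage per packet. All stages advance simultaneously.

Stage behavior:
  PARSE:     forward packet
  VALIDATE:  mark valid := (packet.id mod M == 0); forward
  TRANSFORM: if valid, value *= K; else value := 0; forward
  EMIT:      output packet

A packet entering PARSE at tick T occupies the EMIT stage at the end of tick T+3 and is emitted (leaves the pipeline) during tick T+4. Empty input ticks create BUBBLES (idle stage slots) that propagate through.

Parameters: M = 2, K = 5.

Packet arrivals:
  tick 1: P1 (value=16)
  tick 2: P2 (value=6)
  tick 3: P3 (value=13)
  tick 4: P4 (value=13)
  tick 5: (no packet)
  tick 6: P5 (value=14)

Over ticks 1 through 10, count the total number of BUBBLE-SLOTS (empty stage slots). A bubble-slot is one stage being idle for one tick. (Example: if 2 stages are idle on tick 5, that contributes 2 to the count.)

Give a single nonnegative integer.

Answer: 20

Derivation:
Tick 1: [PARSE:P1(v=16,ok=F), VALIDATE:-, TRANSFORM:-, EMIT:-] out:-; bubbles=3
Tick 2: [PARSE:P2(v=6,ok=F), VALIDATE:P1(v=16,ok=F), TRANSFORM:-, EMIT:-] out:-; bubbles=2
Tick 3: [PARSE:P3(v=13,ok=F), VALIDATE:P2(v=6,ok=T), TRANSFORM:P1(v=0,ok=F), EMIT:-] out:-; bubbles=1
Tick 4: [PARSE:P4(v=13,ok=F), VALIDATE:P3(v=13,ok=F), TRANSFORM:P2(v=30,ok=T), EMIT:P1(v=0,ok=F)] out:-; bubbles=0
Tick 5: [PARSE:-, VALIDATE:P4(v=13,ok=T), TRANSFORM:P3(v=0,ok=F), EMIT:P2(v=30,ok=T)] out:P1(v=0); bubbles=1
Tick 6: [PARSE:P5(v=14,ok=F), VALIDATE:-, TRANSFORM:P4(v=65,ok=T), EMIT:P3(v=0,ok=F)] out:P2(v=30); bubbles=1
Tick 7: [PARSE:-, VALIDATE:P5(v=14,ok=F), TRANSFORM:-, EMIT:P4(v=65,ok=T)] out:P3(v=0); bubbles=2
Tick 8: [PARSE:-, VALIDATE:-, TRANSFORM:P5(v=0,ok=F), EMIT:-] out:P4(v=65); bubbles=3
Tick 9: [PARSE:-, VALIDATE:-, TRANSFORM:-, EMIT:P5(v=0,ok=F)] out:-; bubbles=3
Tick 10: [PARSE:-, VALIDATE:-, TRANSFORM:-, EMIT:-] out:P5(v=0); bubbles=4
Total bubble-slots: 20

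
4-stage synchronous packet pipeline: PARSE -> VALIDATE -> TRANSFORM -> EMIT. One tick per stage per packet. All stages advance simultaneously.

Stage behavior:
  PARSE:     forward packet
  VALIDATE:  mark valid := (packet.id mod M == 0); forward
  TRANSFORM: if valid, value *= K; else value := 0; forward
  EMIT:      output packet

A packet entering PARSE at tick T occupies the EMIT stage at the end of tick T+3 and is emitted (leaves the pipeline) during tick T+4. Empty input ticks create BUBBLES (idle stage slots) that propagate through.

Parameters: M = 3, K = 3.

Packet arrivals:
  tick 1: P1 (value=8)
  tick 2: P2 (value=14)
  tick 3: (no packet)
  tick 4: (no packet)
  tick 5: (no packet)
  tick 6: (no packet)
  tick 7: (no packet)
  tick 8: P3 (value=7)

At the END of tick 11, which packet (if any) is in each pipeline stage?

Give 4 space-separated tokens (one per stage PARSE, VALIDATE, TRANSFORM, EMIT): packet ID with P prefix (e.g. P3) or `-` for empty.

Tick 1: [PARSE:P1(v=8,ok=F), VALIDATE:-, TRANSFORM:-, EMIT:-] out:-; in:P1
Tick 2: [PARSE:P2(v=14,ok=F), VALIDATE:P1(v=8,ok=F), TRANSFORM:-, EMIT:-] out:-; in:P2
Tick 3: [PARSE:-, VALIDATE:P2(v=14,ok=F), TRANSFORM:P1(v=0,ok=F), EMIT:-] out:-; in:-
Tick 4: [PARSE:-, VALIDATE:-, TRANSFORM:P2(v=0,ok=F), EMIT:P1(v=0,ok=F)] out:-; in:-
Tick 5: [PARSE:-, VALIDATE:-, TRANSFORM:-, EMIT:P2(v=0,ok=F)] out:P1(v=0); in:-
Tick 6: [PARSE:-, VALIDATE:-, TRANSFORM:-, EMIT:-] out:P2(v=0); in:-
Tick 7: [PARSE:-, VALIDATE:-, TRANSFORM:-, EMIT:-] out:-; in:-
Tick 8: [PARSE:P3(v=7,ok=F), VALIDATE:-, TRANSFORM:-, EMIT:-] out:-; in:P3
Tick 9: [PARSE:-, VALIDATE:P3(v=7,ok=T), TRANSFORM:-, EMIT:-] out:-; in:-
Tick 10: [PARSE:-, VALIDATE:-, TRANSFORM:P3(v=21,ok=T), EMIT:-] out:-; in:-
Tick 11: [PARSE:-, VALIDATE:-, TRANSFORM:-, EMIT:P3(v=21,ok=T)] out:-; in:-
At end of tick 11: ['-', '-', '-', 'P3']

Answer: - - - P3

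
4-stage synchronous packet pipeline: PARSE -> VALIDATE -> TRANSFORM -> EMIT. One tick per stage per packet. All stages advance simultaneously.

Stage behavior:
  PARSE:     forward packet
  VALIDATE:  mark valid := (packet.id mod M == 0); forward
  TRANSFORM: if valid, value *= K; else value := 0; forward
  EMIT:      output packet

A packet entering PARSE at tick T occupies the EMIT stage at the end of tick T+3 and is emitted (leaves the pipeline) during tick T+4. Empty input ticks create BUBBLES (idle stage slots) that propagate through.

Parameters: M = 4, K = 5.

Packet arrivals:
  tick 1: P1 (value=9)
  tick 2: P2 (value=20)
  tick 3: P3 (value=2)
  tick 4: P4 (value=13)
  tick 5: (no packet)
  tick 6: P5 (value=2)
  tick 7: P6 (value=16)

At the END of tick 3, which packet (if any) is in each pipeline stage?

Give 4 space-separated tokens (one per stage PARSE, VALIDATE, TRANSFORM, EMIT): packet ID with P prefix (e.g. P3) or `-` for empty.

Answer: P3 P2 P1 -

Derivation:
Tick 1: [PARSE:P1(v=9,ok=F), VALIDATE:-, TRANSFORM:-, EMIT:-] out:-; in:P1
Tick 2: [PARSE:P2(v=20,ok=F), VALIDATE:P1(v=9,ok=F), TRANSFORM:-, EMIT:-] out:-; in:P2
Tick 3: [PARSE:P3(v=2,ok=F), VALIDATE:P2(v=20,ok=F), TRANSFORM:P1(v=0,ok=F), EMIT:-] out:-; in:P3
At end of tick 3: ['P3', 'P2', 'P1', '-']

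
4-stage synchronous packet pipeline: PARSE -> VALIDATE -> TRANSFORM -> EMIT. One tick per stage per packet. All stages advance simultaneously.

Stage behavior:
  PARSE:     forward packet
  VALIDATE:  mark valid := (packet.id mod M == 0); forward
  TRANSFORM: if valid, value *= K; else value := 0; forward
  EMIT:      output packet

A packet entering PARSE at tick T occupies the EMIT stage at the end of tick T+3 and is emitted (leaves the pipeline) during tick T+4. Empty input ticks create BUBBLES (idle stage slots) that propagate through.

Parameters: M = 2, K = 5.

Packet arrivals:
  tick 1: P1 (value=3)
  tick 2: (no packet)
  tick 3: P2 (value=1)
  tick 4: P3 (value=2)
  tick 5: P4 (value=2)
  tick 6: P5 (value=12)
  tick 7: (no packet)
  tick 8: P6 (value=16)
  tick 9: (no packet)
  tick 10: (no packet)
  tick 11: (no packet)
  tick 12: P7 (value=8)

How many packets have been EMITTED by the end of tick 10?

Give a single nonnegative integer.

Tick 1: [PARSE:P1(v=3,ok=F), VALIDATE:-, TRANSFORM:-, EMIT:-] out:-; in:P1
Tick 2: [PARSE:-, VALIDATE:P1(v=3,ok=F), TRANSFORM:-, EMIT:-] out:-; in:-
Tick 3: [PARSE:P2(v=1,ok=F), VALIDATE:-, TRANSFORM:P1(v=0,ok=F), EMIT:-] out:-; in:P2
Tick 4: [PARSE:P3(v=2,ok=F), VALIDATE:P2(v=1,ok=T), TRANSFORM:-, EMIT:P1(v=0,ok=F)] out:-; in:P3
Tick 5: [PARSE:P4(v=2,ok=F), VALIDATE:P3(v=2,ok=F), TRANSFORM:P2(v=5,ok=T), EMIT:-] out:P1(v=0); in:P4
Tick 6: [PARSE:P5(v=12,ok=F), VALIDATE:P4(v=2,ok=T), TRANSFORM:P3(v=0,ok=F), EMIT:P2(v=5,ok=T)] out:-; in:P5
Tick 7: [PARSE:-, VALIDATE:P5(v=12,ok=F), TRANSFORM:P4(v=10,ok=T), EMIT:P3(v=0,ok=F)] out:P2(v=5); in:-
Tick 8: [PARSE:P6(v=16,ok=F), VALIDATE:-, TRANSFORM:P5(v=0,ok=F), EMIT:P4(v=10,ok=T)] out:P3(v=0); in:P6
Tick 9: [PARSE:-, VALIDATE:P6(v=16,ok=T), TRANSFORM:-, EMIT:P5(v=0,ok=F)] out:P4(v=10); in:-
Tick 10: [PARSE:-, VALIDATE:-, TRANSFORM:P6(v=80,ok=T), EMIT:-] out:P5(v=0); in:-
Emitted by tick 10: ['P1', 'P2', 'P3', 'P4', 'P5']

Answer: 5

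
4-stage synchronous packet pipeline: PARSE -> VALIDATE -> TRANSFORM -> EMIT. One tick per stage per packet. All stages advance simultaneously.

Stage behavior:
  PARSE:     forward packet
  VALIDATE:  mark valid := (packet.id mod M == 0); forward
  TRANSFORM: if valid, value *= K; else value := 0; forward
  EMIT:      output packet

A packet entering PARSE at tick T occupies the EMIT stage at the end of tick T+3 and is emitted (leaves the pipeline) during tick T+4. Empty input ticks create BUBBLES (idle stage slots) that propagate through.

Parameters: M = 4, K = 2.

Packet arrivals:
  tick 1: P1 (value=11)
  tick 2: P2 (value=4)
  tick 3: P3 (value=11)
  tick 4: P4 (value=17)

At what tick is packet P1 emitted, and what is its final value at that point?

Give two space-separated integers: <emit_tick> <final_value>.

Answer: 5 0

Derivation:
Tick 1: [PARSE:P1(v=11,ok=F), VALIDATE:-, TRANSFORM:-, EMIT:-] out:-; in:P1
Tick 2: [PARSE:P2(v=4,ok=F), VALIDATE:P1(v=11,ok=F), TRANSFORM:-, EMIT:-] out:-; in:P2
Tick 3: [PARSE:P3(v=11,ok=F), VALIDATE:P2(v=4,ok=F), TRANSFORM:P1(v=0,ok=F), EMIT:-] out:-; in:P3
Tick 4: [PARSE:P4(v=17,ok=F), VALIDATE:P3(v=11,ok=F), TRANSFORM:P2(v=0,ok=F), EMIT:P1(v=0,ok=F)] out:-; in:P4
Tick 5: [PARSE:-, VALIDATE:P4(v=17,ok=T), TRANSFORM:P3(v=0,ok=F), EMIT:P2(v=0,ok=F)] out:P1(v=0); in:-
Tick 6: [PARSE:-, VALIDATE:-, TRANSFORM:P4(v=34,ok=T), EMIT:P3(v=0,ok=F)] out:P2(v=0); in:-
Tick 7: [PARSE:-, VALIDATE:-, TRANSFORM:-, EMIT:P4(v=34,ok=T)] out:P3(v=0); in:-
Tick 8: [PARSE:-, VALIDATE:-, TRANSFORM:-, EMIT:-] out:P4(v=34); in:-
P1: arrives tick 1, valid=False (id=1, id%4=1), emit tick 5, final value 0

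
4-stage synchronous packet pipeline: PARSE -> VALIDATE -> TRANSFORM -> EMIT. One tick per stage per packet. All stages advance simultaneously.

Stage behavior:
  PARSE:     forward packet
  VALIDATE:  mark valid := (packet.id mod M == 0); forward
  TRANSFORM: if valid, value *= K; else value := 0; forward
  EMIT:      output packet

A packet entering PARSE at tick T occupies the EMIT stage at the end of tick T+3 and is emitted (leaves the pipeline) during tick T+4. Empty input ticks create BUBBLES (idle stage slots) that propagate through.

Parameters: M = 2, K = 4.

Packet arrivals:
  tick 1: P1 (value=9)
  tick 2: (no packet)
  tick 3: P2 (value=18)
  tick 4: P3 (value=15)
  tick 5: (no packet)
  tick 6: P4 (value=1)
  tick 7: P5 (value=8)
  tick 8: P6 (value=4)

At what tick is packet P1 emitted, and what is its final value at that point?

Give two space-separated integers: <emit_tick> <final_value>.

Answer: 5 0

Derivation:
Tick 1: [PARSE:P1(v=9,ok=F), VALIDATE:-, TRANSFORM:-, EMIT:-] out:-; in:P1
Tick 2: [PARSE:-, VALIDATE:P1(v=9,ok=F), TRANSFORM:-, EMIT:-] out:-; in:-
Tick 3: [PARSE:P2(v=18,ok=F), VALIDATE:-, TRANSFORM:P1(v=0,ok=F), EMIT:-] out:-; in:P2
Tick 4: [PARSE:P3(v=15,ok=F), VALIDATE:P2(v=18,ok=T), TRANSFORM:-, EMIT:P1(v=0,ok=F)] out:-; in:P3
Tick 5: [PARSE:-, VALIDATE:P3(v=15,ok=F), TRANSFORM:P2(v=72,ok=T), EMIT:-] out:P1(v=0); in:-
Tick 6: [PARSE:P4(v=1,ok=F), VALIDATE:-, TRANSFORM:P3(v=0,ok=F), EMIT:P2(v=72,ok=T)] out:-; in:P4
Tick 7: [PARSE:P5(v=8,ok=F), VALIDATE:P4(v=1,ok=T), TRANSFORM:-, EMIT:P3(v=0,ok=F)] out:P2(v=72); in:P5
Tick 8: [PARSE:P6(v=4,ok=F), VALIDATE:P5(v=8,ok=F), TRANSFORM:P4(v=4,ok=T), EMIT:-] out:P3(v=0); in:P6
Tick 9: [PARSE:-, VALIDATE:P6(v=4,ok=T), TRANSFORM:P5(v=0,ok=F), EMIT:P4(v=4,ok=T)] out:-; in:-
Tick 10: [PARSE:-, VALIDATE:-, TRANSFORM:P6(v=16,ok=T), EMIT:P5(v=0,ok=F)] out:P4(v=4); in:-
Tick 11: [PARSE:-, VALIDATE:-, TRANSFORM:-, EMIT:P6(v=16,ok=T)] out:P5(v=0); in:-
Tick 12: [PARSE:-, VALIDATE:-, TRANSFORM:-, EMIT:-] out:P6(v=16); in:-
P1: arrives tick 1, valid=False (id=1, id%2=1), emit tick 5, final value 0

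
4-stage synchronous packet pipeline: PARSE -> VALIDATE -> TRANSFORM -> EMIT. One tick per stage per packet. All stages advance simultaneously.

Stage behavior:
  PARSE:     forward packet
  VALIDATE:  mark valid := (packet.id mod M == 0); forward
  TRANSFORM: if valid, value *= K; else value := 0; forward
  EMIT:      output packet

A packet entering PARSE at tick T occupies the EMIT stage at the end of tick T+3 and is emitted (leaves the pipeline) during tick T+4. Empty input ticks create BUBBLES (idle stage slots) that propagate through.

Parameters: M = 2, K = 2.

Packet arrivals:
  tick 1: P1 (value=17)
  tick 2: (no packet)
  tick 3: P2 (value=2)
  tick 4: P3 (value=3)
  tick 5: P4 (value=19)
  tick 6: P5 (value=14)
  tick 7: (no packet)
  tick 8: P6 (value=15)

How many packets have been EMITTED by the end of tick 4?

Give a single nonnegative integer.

Answer: 0

Derivation:
Tick 1: [PARSE:P1(v=17,ok=F), VALIDATE:-, TRANSFORM:-, EMIT:-] out:-; in:P1
Tick 2: [PARSE:-, VALIDATE:P1(v=17,ok=F), TRANSFORM:-, EMIT:-] out:-; in:-
Tick 3: [PARSE:P2(v=2,ok=F), VALIDATE:-, TRANSFORM:P1(v=0,ok=F), EMIT:-] out:-; in:P2
Tick 4: [PARSE:P3(v=3,ok=F), VALIDATE:P2(v=2,ok=T), TRANSFORM:-, EMIT:P1(v=0,ok=F)] out:-; in:P3
Emitted by tick 4: []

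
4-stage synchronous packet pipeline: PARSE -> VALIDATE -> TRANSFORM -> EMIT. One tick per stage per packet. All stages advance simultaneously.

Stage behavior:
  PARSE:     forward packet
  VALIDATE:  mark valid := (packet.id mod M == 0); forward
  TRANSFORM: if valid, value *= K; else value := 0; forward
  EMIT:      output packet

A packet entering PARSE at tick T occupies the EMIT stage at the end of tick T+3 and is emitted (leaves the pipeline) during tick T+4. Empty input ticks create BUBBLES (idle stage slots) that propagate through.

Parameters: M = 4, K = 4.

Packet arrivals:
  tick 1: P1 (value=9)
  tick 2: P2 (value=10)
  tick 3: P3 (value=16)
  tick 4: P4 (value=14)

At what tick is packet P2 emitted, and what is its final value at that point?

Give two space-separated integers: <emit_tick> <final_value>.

Answer: 6 0

Derivation:
Tick 1: [PARSE:P1(v=9,ok=F), VALIDATE:-, TRANSFORM:-, EMIT:-] out:-; in:P1
Tick 2: [PARSE:P2(v=10,ok=F), VALIDATE:P1(v=9,ok=F), TRANSFORM:-, EMIT:-] out:-; in:P2
Tick 3: [PARSE:P3(v=16,ok=F), VALIDATE:P2(v=10,ok=F), TRANSFORM:P1(v=0,ok=F), EMIT:-] out:-; in:P3
Tick 4: [PARSE:P4(v=14,ok=F), VALIDATE:P3(v=16,ok=F), TRANSFORM:P2(v=0,ok=F), EMIT:P1(v=0,ok=F)] out:-; in:P4
Tick 5: [PARSE:-, VALIDATE:P4(v=14,ok=T), TRANSFORM:P3(v=0,ok=F), EMIT:P2(v=0,ok=F)] out:P1(v=0); in:-
Tick 6: [PARSE:-, VALIDATE:-, TRANSFORM:P4(v=56,ok=T), EMIT:P3(v=0,ok=F)] out:P2(v=0); in:-
Tick 7: [PARSE:-, VALIDATE:-, TRANSFORM:-, EMIT:P4(v=56,ok=T)] out:P3(v=0); in:-
Tick 8: [PARSE:-, VALIDATE:-, TRANSFORM:-, EMIT:-] out:P4(v=56); in:-
P2: arrives tick 2, valid=False (id=2, id%4=2), emit tick 6, final value 0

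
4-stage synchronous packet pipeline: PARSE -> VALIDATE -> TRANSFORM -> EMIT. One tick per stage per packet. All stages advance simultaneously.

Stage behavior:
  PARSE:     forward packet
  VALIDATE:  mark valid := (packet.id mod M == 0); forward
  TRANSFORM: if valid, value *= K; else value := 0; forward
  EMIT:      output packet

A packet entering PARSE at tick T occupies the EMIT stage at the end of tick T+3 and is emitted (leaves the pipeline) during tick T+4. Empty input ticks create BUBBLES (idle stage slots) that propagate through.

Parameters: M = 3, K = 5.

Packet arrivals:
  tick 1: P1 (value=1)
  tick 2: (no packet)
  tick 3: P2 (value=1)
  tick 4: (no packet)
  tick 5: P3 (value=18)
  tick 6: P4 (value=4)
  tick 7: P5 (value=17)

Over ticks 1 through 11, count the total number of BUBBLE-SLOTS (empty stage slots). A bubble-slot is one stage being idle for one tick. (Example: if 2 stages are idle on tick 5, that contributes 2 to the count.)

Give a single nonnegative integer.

Answer: 24

Derivation:
Tick 1: [PARSE:P1(v=1,ok=F), VALIDATE:-, TRANSFORM:-, EMIT:-] out:-; bubbles=3
Tick 2: [PARSE:-, VALIDATE:P1(v=1,ok=F), TRANSFORM:-, EMIT:-] out:-; bubbles=3
Tick 3: [PARSE:P2(v=1,ok=F), VALIDATE:-, TRANSFORM:P1(v=0,ok=F), EMIT:-] out:-; bubbles=2
Tick 4: [PARSE:-, VALIDATE:P2(v=1,ok=F), TRANSFORM:-, EMIT:P1(v=0,ok=F)] out:-; bubbles=2
Tick 5: [PARSE:P3(v=18,ok=F), VALIDATE:-, TRANSFORM:P2(v=0,ok=F), EMIT:-] out:P1(v=0); bubbles=2
Tick 6: [PARSE:P4(v=4,ok=F), VALIDATE:P3(v=18,ok=T), TRANSFORM:-, EMIT:P2(v=0,ok=F)] out:-; bubbles=1
Tick 7: [PARSE:P5(v=17,ok=F), VALIDATE:P4(v=4,ok=F), TRANSFORM:P3(v=90,ok=T), EMIT:-] out:P2(v=0); bubbles=1
Tick 8: [PARSE:-, VALIDATE:P5(v=17,ok=F), TRANSFORM:P4(v=0,ok=F), EMIT:P3(v=90,ok=T)] out:-; bubbles=1
Tick 9: [PARSE:-, VALIDATE:-, TRANSFORM:P5(v=0,ok=F), EMIT:P4(v=0,ok=F)] out:P3(v=90); bubbles=2
Tick 10: [PARSE:-, VALIDATE:-, TRANSFORM:-, EMIT:P5(v=0,ok=F)] out:P4(v=0); bubbles=3
Tick 11: [PARSE:-, VALIDATE:-, TRANSFORM:-, EMIT:-] out:P5(v=0); bubbles=4
Total bubble-slots: 24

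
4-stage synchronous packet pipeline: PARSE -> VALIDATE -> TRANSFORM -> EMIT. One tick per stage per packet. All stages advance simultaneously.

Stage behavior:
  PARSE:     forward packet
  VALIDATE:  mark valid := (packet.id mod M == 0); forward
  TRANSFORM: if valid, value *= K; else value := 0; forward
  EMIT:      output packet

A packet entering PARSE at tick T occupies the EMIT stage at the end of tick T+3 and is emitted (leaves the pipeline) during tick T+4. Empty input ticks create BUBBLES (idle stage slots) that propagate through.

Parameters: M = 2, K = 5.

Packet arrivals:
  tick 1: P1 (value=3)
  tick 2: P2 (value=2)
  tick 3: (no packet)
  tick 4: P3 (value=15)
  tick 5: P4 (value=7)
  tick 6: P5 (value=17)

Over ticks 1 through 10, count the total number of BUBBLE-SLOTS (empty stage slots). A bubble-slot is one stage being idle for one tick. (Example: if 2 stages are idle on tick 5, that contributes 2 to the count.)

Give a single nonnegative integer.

Tick 1: [PARSE:P1(v=3,ok=F), VALIDATE:-, TRANSFORM:-, EMIT:-] out:-; bubbles=3
Tick 2: [PARSE:P2(v=2,ok=F), VALIDATE:P1(v=3,ok=F), TRANSFORM:-, EMIT:-] out:-; bubbles=2
Tick 3: [PARSE:-, VALIDATE:P2(v=2,ok=T), TRANSFORM:P1(v=0,ok=F), EMIT:-] out:-; bubbles=2
Tick 4: [PARSE:P3(v=15,ok=F), VALIDATE:-, TRANSFORM:P2(v=10,ok=T), EMIT:P1(v=0,ok=F)] out:-; bubbles=1
Tick 5: [PARSE:P4(v=7,ok=F), VALIDATE:P3(v=15,ok=F), TRANSFORM:-, EMIT:P2(v=10,ok=T)] out:P1(v=0); bubbles=1
Tick 6: [PARSE:P5(v=17,ok=F), VALIDATE:P4(v=7,ok=T), TRANSFORM:P3(v=0,ok=F), EMIT:-] out:P2(v=10); bubbles=1
Tick 7: [PARSE:-, VALIDATE:P5(v=17,ok=F), TRANSFORM:P4(v=35,ok=T), EMIT:P3(v=0,ok=F)] out:-; bubbles=1
Tick 8: [PARSE:-, VALIDATE:-, TRANSFORM:P5(v=0,ok=F), EMIT:P4(v=35,ok=T)] out:P3(v=0); bubbles=2
Tick 9: [PARSE:-, VALIDATE:-, TRANSFORM:-, EMIT:P5(v=0,ok=F)] out:P4(v=35); bubbles=3
Tick 10: [PARSE:-, VALIDATE:-, TRANSFORM:-, EMIT:-] out:P5(v=0); bubbles=4
Total bubble-slots: 20

Answer: 20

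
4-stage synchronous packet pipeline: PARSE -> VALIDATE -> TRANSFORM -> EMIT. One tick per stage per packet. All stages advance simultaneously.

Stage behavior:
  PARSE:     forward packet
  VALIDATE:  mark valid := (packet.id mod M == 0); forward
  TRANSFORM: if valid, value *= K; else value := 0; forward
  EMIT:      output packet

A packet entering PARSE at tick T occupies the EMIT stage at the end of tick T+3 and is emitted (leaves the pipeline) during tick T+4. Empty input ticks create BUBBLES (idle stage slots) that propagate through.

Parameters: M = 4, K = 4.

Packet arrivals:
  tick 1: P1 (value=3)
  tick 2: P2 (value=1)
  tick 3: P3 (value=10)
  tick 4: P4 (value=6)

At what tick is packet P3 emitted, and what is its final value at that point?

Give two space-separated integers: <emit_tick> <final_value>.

Tick 1: [PARSE:P1(v=3,ok=F), VALIDATE:-, TRANSFORM:-, EMIT:-] out:-; in:P1
Tick 2: [PARSE:P2(v=1,ok=F), VALIDATE:P1(v=3,ok=F), TRANSFORM:-, EMIT:-] out:-; in:P2
Tick 3: [PARSE:P3(v=10,ok=F), VALIDATE:P2(v=1,ok=F), TRANSFORM:P1(v=0,ok=F), EMIT:-] out:-; in:P3
Tick 4: [PARSE:P4(v=6,ok=F), VALIDATE:P3(v=10,ok=F), TRANSFORM:P2(v=0,ok=F), EMIT:P1(v=0,ok=F)] out:-; in:P4
Tick 5: [PARSE:-, VALIDATE:P4(v=6,ok=T), TRANSFORM:P3(v=0,ok=F), EMIT:P2(v=0,ok=F)] out:P1(v=0); in:-
Tick 6: [PARSE:-, VALIDATE:-, TRANSFORM:P4(v=24,ok=T), EMIT:P3(v=0,ok=F)] out:P2(v=0); in:-
Tick 7: [PARSE:-, VALIDATE:-, TRANSFORM:-, EMIT:P4(v=24,ok=T)] out:P3(v=0); in:-
Tick 8: [PARSE:-, VALIDATE:-, TRANSFORM:-, EMIT:-] out:P4(v=24); in:-
P3: arrives tick 3, valid=False (id=3, id%4=3), emit tick 7, final value 0

Answer: 7 0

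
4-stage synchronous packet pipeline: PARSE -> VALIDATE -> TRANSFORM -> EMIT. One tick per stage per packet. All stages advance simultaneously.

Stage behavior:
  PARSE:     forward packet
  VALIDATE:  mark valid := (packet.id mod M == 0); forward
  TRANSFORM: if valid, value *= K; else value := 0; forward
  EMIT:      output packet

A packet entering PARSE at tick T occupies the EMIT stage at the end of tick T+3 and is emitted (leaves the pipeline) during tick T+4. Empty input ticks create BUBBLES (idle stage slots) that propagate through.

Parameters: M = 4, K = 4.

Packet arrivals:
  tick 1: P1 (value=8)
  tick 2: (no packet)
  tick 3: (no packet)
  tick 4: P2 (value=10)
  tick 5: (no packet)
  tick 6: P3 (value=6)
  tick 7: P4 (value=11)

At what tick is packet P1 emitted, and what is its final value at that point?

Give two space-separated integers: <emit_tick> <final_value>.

Answer: 5 0

Derivation:
Tick 1: [PARSE:P1(v=8,ok=F), VALIDATE:-, TRANSFORM:-, EMIT:-] out:-; in:P1
Tick 2: [PARSE:-, VALIDATE:P1(v=8,ok=F), TRANSFORM:-, EMIT:-] out:-; in:-
Tick 3: [PARSE:-, VALIDATE:-, TRANSFORM:P1(v=0,ok=F), EMIT:-] out:-; in:-
Tick 4: [PARSE:P2(v=10,ok=F), VALIDATE:-, TRANSFORM:-, EMIT:P1(v=0,ok=F)] out:-; in:P2
Tick 5: [PARSE:-, VALIDATE:P2(v=10,ok=F), TRANSFORM:-, EMIT:-] out:P1(v=0); in:-
Tick 6: [PARSE:P3(v=6,ok=F), VALIDATE:-, TRANSFORM:P2(v=0,ok=F), EMIT:-] out:-; in:P3
Tick 7: [PARSE:P4(v=11,ok=F), VALIDATE:P3(v=6,ok=F), TRANSFORM:-, EMIT:P2(v=0,ok=F)] out:-; in:P4
Tick 8: [PARSE:-, VALIDATE:P4(v=11,ok=T), TRANSFORM:P3(v=0,ok=F), EMIT:-] out:P2(v=0); in:-
Tick 9: [PARSE:-, VALIDATE:-, TRANSFORM:P4(v=44,ok=T), EMIT:P3(v=0,ok=F)] out:-; in:-
Tick 10: [PARSE:-, VALIDATE:-, TRANSFORM:-, EMIT:P4(v=44,ok=T)] out:P3(v=0); in:-
Tick 11: [PARSE:-, VALIDATE:-, TRANSFORM:-, EMIT:-] out:P4(v=44); in:-
P1: arrives tick 1, valid=False (id=1, id%4=1), emit tick 5, final value 0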